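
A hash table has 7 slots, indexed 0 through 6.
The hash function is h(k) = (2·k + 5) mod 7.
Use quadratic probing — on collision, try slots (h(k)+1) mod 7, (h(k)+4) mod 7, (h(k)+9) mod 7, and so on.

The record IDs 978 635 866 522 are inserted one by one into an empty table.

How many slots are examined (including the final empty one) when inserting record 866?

Insert 978: h=1, slot 1 empty → index 1.
Insert 635: h=1, slot 1 occupied → index 2.
Insert 866: h=1, slots 1,2 occupied → index 5.
Insert 522: h=6, slot 6 empty → index 6.
Table: [-, 978, 635, -, -, 866, 522]

3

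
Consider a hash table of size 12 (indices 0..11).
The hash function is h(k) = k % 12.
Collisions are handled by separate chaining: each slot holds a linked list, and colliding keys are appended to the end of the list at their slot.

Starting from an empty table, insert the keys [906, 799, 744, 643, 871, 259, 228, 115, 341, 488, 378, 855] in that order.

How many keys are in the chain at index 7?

906 → bucket 6
799 → bucket 7
744 → bucket 0
643 → bucket 7 (collision)
871 → bucket 7 (collision)
259 → bucket 7 (collision)
228 → bucket 0 (collision)
115 → bucket 7 (collision)
341 → bucket 5
488 → bucket 8
378 → bucket 6 (collision)
855 → bucket 3
Final buckets:
0: 744 -> 228
1: ∅
2: ∅
3: 855
4: ∅
5: 341
6: 906 -> 378
7: 799 -> 643 -> 871 -> 259 -> 115
8: 488
9: ∅
10: ∅
11: ∅

5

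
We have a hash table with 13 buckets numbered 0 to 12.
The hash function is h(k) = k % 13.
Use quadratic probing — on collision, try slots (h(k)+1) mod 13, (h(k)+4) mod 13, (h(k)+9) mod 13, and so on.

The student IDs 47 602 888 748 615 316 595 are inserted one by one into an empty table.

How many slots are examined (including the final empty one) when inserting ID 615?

47: h=8 → slot 8
602: h=4 → slot 4
888: h=4, probe 4,5 → slot 5
748: h=7 → slot 7
615: h=4, probe 4,5,8,0 → slot 0
316: h=4, probe 4,5,8,0,7,3 → slot 3
595: h=10 → slot 10
Table: [615, ., ., 316, 602, 888, ., 748, 47, ., 595, ., .]

4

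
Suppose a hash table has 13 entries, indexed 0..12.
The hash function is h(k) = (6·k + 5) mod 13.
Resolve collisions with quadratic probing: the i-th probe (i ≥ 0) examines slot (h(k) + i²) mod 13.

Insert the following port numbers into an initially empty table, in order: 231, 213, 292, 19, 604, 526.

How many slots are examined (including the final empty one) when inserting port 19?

2

Insert 231: h=0, slot 0 empty → index 0.
Insert 213: h=9, slot 9 empty → index 9.
Insert 292: h=2, slot 2 empty → index 2.
Insert 19: h=2, slot 2 occupied → index 3.
Insert 604: h=2, slots 2,3 occupied → index 6.
Insert 526: h=2, slots 2,3,6 occupied → index 11.
Table: [231, ∅, 292, 19, ∅, ∅, 604, ∅, ∅, 213, ∅, 526, ∅]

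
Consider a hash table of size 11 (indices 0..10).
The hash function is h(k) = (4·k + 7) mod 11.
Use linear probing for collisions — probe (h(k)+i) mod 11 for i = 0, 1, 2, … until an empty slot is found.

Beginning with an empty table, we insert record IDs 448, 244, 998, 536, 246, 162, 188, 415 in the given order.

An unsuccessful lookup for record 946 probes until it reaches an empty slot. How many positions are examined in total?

448: h=6 → slot 6
244: h=4 → slot 4
998: h=6, probe 6,7 → slot 7
536: h=6, probe 6,7,8 → slot 8
246: h=1 → slot 1
162: h=6, probe 6,7,8,9 → slot 9
188: h=0 → slot 0
415: h=6, probe 6,7,8,9,10 → slot 10
Table: [188, 246, _, _, 244, _, 448, 998, 536, 162, 415]
Lookup 946: h=7, probe 7,8,9,10,0,1,2 → slot 2 empty, not found.

7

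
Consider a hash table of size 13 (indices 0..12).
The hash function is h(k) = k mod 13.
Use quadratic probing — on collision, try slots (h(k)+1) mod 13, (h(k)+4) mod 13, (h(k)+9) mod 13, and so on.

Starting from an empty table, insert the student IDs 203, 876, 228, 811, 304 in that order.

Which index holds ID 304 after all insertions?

203 hashes to 8; slot 8 is free → place at 8.
876 hashes to 5; slot 5 is free → place at 5.
228 hashes to 7; slot 7 is free → place at 7.
811 hashes to 5; 5 taken → place at 6.
304 hashes to 5; 5,6 taken → place at 9.
Table: [—, —, —, —, —, 876, 811, 228, 203, 304, —, —, —]

9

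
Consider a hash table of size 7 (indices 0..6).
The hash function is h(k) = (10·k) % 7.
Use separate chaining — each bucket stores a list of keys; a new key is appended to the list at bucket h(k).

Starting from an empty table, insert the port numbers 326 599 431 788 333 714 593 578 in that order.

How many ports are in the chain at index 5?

Insert 326: h=5, bucket 5 empty -> new chain.
Insert 599: h=5, bucket 5 nonempty -> append to chain.
Insert 431: h=5, bucket 5 nonempty -> append to chain.
Insert 788: h=5, bucket 5 nonempty -> append to chain.
Insert 333: h=5, bucket 5 nonempty -> append to chain.
Insert 714: h=0, bucket 0 empty -> new chain.
Insert 593: h=1, bucket 1 empty -> new chain.
Insert 578: h=5, bucket 5 nonempty -> append to chain.
Final buckets:
0: 714
1: 593
2: ∅
3: ∅
4: ∅
5: 326 -> 599 -> 431 -> 788 -> 333 -> 578
6: ∅

6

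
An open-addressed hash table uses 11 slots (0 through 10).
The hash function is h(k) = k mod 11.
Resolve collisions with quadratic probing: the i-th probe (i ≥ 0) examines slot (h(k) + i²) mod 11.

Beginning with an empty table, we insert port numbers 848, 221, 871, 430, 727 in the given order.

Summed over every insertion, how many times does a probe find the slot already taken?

7

848 hashes to 1; slot 1 is free => place at 1.
221 hashes to 1; 1 taken => place at 2.
871 hashes to 2; 2 taken => place at 3.
430 hashes to 1; 1,2 taken => place at 5.
727 hashes to 1; 1,2,5 taken => place at 10.
Table: [_, 848, 221, 871, _, 430, _, _, _, _, 727]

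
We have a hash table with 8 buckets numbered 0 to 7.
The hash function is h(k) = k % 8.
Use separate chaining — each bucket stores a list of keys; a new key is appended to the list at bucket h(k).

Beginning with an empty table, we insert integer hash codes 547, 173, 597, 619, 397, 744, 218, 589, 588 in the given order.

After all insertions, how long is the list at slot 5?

4

Insert 547: h=3, bucket 3 empty → new chain.
Insert 173: h=5, bucket 5 empty → new chain.
Insert 597: h=5, bucket 5 nonempty → append to chain.
Insert 619: h=3, bucket 3 nonempty → append to chain.
Insert 397: h=5, bucket 5 nonempty → append to chain.
Insert 744: h=0, bucket 0 empty → new chain.
Insert 218: h=2, bucket 2 empty → new chain.
Insert 589: h=5, bucket 5 nonempty → append to chain.
Insert 588: h=4, bucket 4 empty → new chain.
Final buckets:
0: 744
1: _
2: 218
3: 547 -> 619
4: 588
5: 173 -> 597 -> 397 -> 589
6: _
7: _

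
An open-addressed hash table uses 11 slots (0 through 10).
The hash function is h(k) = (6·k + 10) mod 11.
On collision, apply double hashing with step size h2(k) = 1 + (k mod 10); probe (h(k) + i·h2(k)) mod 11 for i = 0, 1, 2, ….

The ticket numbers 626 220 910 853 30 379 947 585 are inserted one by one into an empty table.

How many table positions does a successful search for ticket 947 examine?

6

626: h=4 => slot 4
220: h=10 => slot 10
910: h=3 => slot 3
853: h=2 => slot 2
30: h=3, h2=1, probe 3,4,5 => slot 5
379: h=7 => slot 7
947: h=5, h2=8, probe 5,2,10,7,4,1 => slot 1
585: h=0 => slot 0
Table: [585, 947, 853, 910, 626, 30, _, 379, _, _, 220]
Lookup 947: h=5, h2=8, probe 5,2,10,7,4,1 → found at 1.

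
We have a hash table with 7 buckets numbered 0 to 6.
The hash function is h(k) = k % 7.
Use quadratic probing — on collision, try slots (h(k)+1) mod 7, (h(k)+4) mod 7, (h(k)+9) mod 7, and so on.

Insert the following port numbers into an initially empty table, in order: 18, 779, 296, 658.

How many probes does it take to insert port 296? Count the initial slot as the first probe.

2

Insert 18: h=4, slot 4 empty -> index 4.
Insert 779: h=2, slot 2 empty -> index 2.
Insert 296: h=2, slot 2 occupied -> index 3.
Insert 658: h=0, slot 0 empty -> index 0.
Table: [658, _, 779, 296, 18, _, _]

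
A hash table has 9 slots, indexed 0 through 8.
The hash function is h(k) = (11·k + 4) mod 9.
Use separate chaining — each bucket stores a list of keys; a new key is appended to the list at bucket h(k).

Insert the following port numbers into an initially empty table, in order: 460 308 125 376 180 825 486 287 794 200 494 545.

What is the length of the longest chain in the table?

Insert 460: h=6, bucket 6 empty -> new chain.
Insert 308: h=8, bucket 8 empty -> new chain.
Insert 125: h=2, bucket 2 empty -> new chain.
Insert 376: h=0, bucket 0 empty -> new chain.
Insert 180: h=4, bucket 4 empty -> new chain.
Insert 825: h=7, bucket 7 empty -> new chain.
Insert 486: h=4, bucket 4 nonempty -> append to chain.
Insert 287: h=2, bucket 2 nonempty -> append to chain.
Insert 794: h=8, bucket 8 nonempty -> append to chain.
Insert 200: h=8, bucket 8 nonempty -> append to chain.
Insert 494: h=2, bucket 2 nonempty -> append to chain.
Insert 545: h=5, bucket 5 empty -> new chain.
Final buckets:
0: 376
1: —
2: 125 -> 287 -> 494
3: —
4: 180 -> 486
5: 545
6: 460
7: 825
8: 308 -> 794 -> 200

3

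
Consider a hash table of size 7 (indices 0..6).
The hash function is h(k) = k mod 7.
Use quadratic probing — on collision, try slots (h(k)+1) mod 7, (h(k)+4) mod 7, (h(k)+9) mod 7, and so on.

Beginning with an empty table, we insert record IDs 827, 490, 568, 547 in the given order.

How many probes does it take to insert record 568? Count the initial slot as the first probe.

Insert 827: h=1, slot 1 empty => index 1.
Insert 490: h=0, slot 0 empty => index 0.
Insert 568: h=1, slot 1 occupied => index 2.
Insert 547: h=1, slots 1,2 occupied => index 5.
Table: [490, 827, 568, ., ., 547, .]

2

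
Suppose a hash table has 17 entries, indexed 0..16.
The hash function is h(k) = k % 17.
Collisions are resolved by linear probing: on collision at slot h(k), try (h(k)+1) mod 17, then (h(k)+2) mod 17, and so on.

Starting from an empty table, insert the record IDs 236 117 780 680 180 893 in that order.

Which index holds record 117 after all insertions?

16

Insert 236: h=15, slot 15 empty => index 15.
Insert 117: h=15, slot 15 occupied => index 16.
Insert 780: h=15, slots 15,16 occupied => index 0.
Insert 680: h=0, slot 0 occupied => index 1.
Insert 180: h=10, slot 10 empty => index 10.
Insert 893: h=9, slot 9 empty => index 9.
Table: [780, 680, —, —, —, —, —, —, —, 893, 180, —, —, —, —, 236, 117]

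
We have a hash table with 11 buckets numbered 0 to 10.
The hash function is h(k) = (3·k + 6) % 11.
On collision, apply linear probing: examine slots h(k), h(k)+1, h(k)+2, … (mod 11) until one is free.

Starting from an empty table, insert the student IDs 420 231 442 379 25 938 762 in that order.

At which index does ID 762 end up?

420: h=1 => slot 1
231: h=6 => slot 6
442: h=1, probe 1,2 => slot 2
379: h=10 => slot 10
25: h=4 => slot 4
938: h=4, probe 4,5 => slot 5
762: h=4, probe 4,5,6,7 => slot 7
Table: [—, 420, 442, —, 25, 938, 231, 762, —, —, 379]

7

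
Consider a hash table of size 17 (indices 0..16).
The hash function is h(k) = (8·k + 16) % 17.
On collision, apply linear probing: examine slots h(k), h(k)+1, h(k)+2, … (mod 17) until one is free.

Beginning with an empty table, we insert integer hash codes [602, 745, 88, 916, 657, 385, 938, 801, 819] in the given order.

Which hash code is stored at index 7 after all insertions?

602 hashes to 4; slot 4 is free -> place at 4.
745 hashes to 9; slot 9 is free -> place at 9.
88 hashes to 6; slot 6 is free -> place at 6.
916 hashes to 0; slot 0 is free -> place at 0.
657 hashes to 2; slot 2 is free -> place at 2.
385 hashes to 2; 2 taken -> place at 3.
938 hashes to 6; 6 taken -> place at 7.
801 hashes to 15; slot 15 is free -> place at 15.
819 hashes to 6; 6,7 taken -> place at 8.
Table: [916, _, 657, 385, 602, _, 88, 938, 819, 745, _, _, _, _, _, 801, _]

938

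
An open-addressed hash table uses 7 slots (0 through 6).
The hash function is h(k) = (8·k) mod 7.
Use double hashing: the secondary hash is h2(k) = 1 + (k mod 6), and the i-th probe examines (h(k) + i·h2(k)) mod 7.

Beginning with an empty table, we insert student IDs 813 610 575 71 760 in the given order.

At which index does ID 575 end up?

813: h=1 → slot 1
610: h=1, h2=5, probe 1,6 → slot 6
575: h=1, h2=6, probe 1,0 → slot 0
71: h=1, h2=6, probe 1,0,6,5 → slot 5
760: h=4 → slot 4
Table: [575, 813, _, _, 760, 71, 610]

0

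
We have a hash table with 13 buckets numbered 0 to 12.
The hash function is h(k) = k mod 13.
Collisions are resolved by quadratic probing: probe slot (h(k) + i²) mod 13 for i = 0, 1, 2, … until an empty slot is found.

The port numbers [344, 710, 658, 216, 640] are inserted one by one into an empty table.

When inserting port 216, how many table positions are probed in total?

3

344 hashes to 6; slot 6 is free -> place at 6.
710 hashes to 8; slot 8 is free -> place at 8.
658 hashes to 8; 8 taken -> place at 9.
216 hashes to 8; 8,9 taken -> place at 12.
640 hashes to 3; slot 3 is free -> place at 3.
Table: [_, _, _, 640, _, _, 344, _, 710, 658, _, _, 216]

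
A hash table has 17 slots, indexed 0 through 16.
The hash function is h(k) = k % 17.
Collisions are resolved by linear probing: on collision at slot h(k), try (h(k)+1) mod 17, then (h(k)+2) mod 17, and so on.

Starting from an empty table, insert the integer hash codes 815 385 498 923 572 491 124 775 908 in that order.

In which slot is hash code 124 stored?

7

815 hashes to 16; slot 16 is free → place at 16.
385 hashes to 11; slot 11 is free → place at 11.
498 hashes to 5; slot 5 is free → place at 5.
923 hashes to 5; 5 taken → place at 6.
572 hashes to 11; 11 taken → place at 12.
491 hashes to 15; slot 15 is free → place at 15.
124 hashes to 5; 5,6 taken → place at 7.
775 hashes to 10; slot 10 is free → place at 10.
908 hashes to 7; 7 taken → place at 8.
Table: [., ., ., ., ., 498, 923, 124, 908, ., 775, 385, 572, ., ., 491, 815]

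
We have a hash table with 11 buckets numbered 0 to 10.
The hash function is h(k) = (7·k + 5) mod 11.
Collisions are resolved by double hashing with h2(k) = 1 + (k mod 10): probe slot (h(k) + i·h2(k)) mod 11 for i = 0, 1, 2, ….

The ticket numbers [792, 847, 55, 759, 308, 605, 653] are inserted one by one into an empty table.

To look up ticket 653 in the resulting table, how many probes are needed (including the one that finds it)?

792: h=5 -> slot 5
847: h=5, h2=8, probe 5,2 -> slot 2
55: h=5, h2=6, probe 5,0 -> slot 0
759: h=5, h2=10, probe 5,4 -> slot 4
308: h=5, h2=9, probe 5,3 -> slot 3
605: h=5, h2=6, probe 5,0,6 -> slot 6
653: h=0, h2=4, probe 0,4,8 -> slot 8
Table: [55, ., 847, 308, 759, 792, 605, ., 653, ., .]
Lookup 653: h=0, h2=4, probe 0,4,8 → found at 8.

3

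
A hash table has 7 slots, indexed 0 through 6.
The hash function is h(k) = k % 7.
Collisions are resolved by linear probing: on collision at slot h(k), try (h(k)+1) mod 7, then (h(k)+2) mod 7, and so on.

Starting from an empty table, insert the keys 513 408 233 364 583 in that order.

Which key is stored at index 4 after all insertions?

233

Insert 513: h=2, slot 2 empty -> index 2.
Insert 408: h=2, slot 2 occupied -> index 3.
Insert 233: h=2, slots 2,3 occupied -> index 4.
Insert 364: h=0, slot 0 empty -> index 0.
Insert 583: h=2, slots 2,3,4 occupied -> index 5.
Table: [364, ., 513, 408, 233, 583, .]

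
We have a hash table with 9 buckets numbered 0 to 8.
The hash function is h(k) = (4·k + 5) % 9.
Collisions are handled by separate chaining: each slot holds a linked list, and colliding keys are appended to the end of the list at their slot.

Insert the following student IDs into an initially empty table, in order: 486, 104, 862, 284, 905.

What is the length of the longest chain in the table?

3

Insert 486: h=5, bucket 5 empty -> new chain.
Insert 104: h=7, bucket 7 empty -> new chain.
Insert 862: h=6, bucket 6 empty -> new chain.
Insert 284: h=7, bucket 7 nonempty -> append to chain.
Insert 905: h=7, bucket 7 nonempty -> append to chain.
Final buckets:
0: —
1: —
2: —
3: —
4: —
5: 486
6: 862
7: 104 -> 284 -> 905
8: —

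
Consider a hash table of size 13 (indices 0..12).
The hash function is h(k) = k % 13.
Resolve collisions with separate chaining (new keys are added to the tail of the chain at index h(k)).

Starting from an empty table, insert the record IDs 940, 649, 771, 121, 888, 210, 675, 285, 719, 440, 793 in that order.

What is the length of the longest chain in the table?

5

940 -> bucket 4
649 -> bucket 12
771 -> bucket 4 (collision)
121 -> bucket 4 (collision)
888 -> bucket 4 (collision)
210 -> bucket 2
675 -> bucket 12 (collision)
285 -> bucket 12 (collision)
719 -> bucket 4 (collision)
440 -> bucket 11
793 -> bucket 0
Final buckets:
0: 793
1: ∅
2: 210
3: ∅
4: 940 -> 771 -> 121 -> 888 -> 719
5: ∅
6: ∅
7: ∅
8: ∅
9: ∅
10: ∅
11: 440
12: 649 -> 675 -> 285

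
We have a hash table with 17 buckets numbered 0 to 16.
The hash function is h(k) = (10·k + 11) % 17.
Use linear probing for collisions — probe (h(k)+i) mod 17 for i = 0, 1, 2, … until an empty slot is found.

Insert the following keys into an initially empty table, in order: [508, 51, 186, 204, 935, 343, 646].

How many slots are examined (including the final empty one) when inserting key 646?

508: h=8 -> slot 8
51: h=11 -> slot 11
186: h=1 -> slot 1
204: h=11, probe 11,12 -> slot 12
935: h=11, probe 11,12,13 -> slot 13
343: h=7 -> slot 7
646: h=11, probe 11,12,13,14 -> slot 14
Table: [-, 186, -, -, -, -, -, 343, 508, -, -, 51, 204, 935, 646, -, -]

4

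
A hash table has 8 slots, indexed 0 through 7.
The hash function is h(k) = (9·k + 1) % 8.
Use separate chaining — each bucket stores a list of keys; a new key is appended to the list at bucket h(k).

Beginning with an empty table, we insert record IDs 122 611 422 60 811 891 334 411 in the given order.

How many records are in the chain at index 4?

Insert 122: h=3, bucket 3 empty -> new chain.
Insert 611: h=4, bucket 4 empty -> new chain.
Insert 422: h=7, bucket 7 empty -> new chain.
Insert 60: h=5, bucket 5 empty -> new chain.
Insert 811: h=4, bucket 4 nonempty -> append to chain.
Insert 891: h=4, bucket 4 nonempty -> append to chain.
Insert 334: h=7, bucket 7 nonempty -> append to chain.
Insert 411: h=4, bucket 4 nonempty -> append to chain.
Final buckets:
0: —
1: —
2: —
3: 122
4: 611 -> 811 -> 891 -> 411
5: 60
6: —
7: 422 -> 334

4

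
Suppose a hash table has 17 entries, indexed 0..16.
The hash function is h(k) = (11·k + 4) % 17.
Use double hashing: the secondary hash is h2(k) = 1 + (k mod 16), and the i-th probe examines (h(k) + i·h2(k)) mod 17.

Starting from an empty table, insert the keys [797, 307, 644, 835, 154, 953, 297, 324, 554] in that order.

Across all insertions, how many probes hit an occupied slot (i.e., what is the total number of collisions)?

7

797 hashes to 16; slot 16 is free -> place at 16.
307 hashes to 15; slot 15 is free -> place at 15.
644 hashes to 16, h2=5; 16 taken -> place at 4.
835 hashes to 9; slot 9 is free -> place at 9.
154 hashes to 15, h2=11; 15,9 taken -> place at 3.
953 hashes to 15, h2=10; 15 taken -> place at 8.
297 hashes to 7; slot 7 is free -> place at 7.
324 hashes to 15, h2=5; 15,3,8 taken -> place at 13.
554 hashes to 12; slot 12 is free -> place at 12.
Table: [-, -, -, 154, 644, -, -, 297, 953, 835, -, -, 554, 324, -, 307, 797]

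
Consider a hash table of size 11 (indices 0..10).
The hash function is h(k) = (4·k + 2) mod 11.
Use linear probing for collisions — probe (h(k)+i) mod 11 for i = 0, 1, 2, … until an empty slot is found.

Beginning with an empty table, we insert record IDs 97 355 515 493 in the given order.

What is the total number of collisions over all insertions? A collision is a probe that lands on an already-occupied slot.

3

Insert 97: h=5, slot 5 empty → index 5.
Insert 355: h=3, slot 3 empty → index 3.
Insert 515: h=5, slot 5 occupied → index 6.
Insert 493: h=5, slots 5,6 occupied → index 7.
Table: [—, —, —, 355, —, 97, 515, 493, —, —, —]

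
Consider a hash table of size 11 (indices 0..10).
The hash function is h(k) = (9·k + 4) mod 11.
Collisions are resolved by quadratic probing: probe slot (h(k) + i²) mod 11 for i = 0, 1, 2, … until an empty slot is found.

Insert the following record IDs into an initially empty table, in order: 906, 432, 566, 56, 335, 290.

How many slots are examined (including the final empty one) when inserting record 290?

906: h=7 → slot 7
432: h=9 → slot 9
566: h=5 → slot 5
56: h=2 → slot 2
335: h=5, probe 5,6 → slot 6
290: h=7, probe 7,8 → slot 8
Table: [—, —, 56, —, —, 566, 335, 906, 290, 432, —]

2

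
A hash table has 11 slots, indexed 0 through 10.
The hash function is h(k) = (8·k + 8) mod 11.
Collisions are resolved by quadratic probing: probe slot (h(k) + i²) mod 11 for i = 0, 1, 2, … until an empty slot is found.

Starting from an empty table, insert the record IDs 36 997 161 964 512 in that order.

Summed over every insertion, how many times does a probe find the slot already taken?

36 hashes to 10; slot 10 is free => place at 10.
997 hashes to 9; slot 9 is free => place at 9.
161 hashes to 9; 9,10 taken => place at 2.
964 hashes to 9; 9,10,2 taken => place at 7.
512 hashes to 1; slot 1 is free => place at 1.
Table: [_, 512, 161, _, _, _, _, 964, _, 997, 36]

5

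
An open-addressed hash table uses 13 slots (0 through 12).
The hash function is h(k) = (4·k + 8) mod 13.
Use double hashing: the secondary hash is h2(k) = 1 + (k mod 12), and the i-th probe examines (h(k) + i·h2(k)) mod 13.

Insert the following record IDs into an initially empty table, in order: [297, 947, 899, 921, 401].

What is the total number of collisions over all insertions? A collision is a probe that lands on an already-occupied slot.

3

297 hashes to 0; slot 0 is free -> place at 0.
947 hashes to 0, h2=12; 0 taken -> place at 12.
899 hashes to 3; slot 3 is free -> place at 3.
921 hashes to 0, h2=10; 0 taken -> place at 10.
401 hashes to 0, h2=6; 0 taken -> place at 6.
Table: [297, -, -, 899, -, -, 401, -, -, -, 921, -, 947]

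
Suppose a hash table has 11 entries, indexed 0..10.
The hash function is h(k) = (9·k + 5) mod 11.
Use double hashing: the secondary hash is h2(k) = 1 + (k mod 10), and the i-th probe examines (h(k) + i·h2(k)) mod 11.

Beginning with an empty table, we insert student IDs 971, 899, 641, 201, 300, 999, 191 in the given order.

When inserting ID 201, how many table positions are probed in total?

971 hashes to 10; slot 10 is free -> place at 10.
899 hashes to 0; slot 0 is free -> place at 0.
641 hashes to 10, h2=2; 10 taken -> place at 1.
201 hashes to 10, h2=2; 10,1 taken -> place at 3.
300 hashes to 10, h2=1; 10,0,1 taken -> place at 2.
999 hashes to 9; slot 9 is free -> place at 9.
191 hashes to 8; slot 8 is free -> place at 8.
Table: [899, 641, 300, 201, ., ., ., ., 191, 999, 971]

3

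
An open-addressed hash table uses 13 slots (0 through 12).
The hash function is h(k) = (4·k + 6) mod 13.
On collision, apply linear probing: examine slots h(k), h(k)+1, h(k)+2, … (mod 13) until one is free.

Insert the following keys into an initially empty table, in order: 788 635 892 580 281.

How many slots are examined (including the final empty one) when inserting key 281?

788: h=12 -> slot 12
635: h=11 -> slot 11
892: h=12, probe 12,0 -> slot 0
580: h=12, probe 12,0,1 -> slot 1
281: h=12, probe 12,0,1,2 -> slot 2
Table: [892, 580, 281, _, _, _, _, _, _, _, _, 635, 788]

4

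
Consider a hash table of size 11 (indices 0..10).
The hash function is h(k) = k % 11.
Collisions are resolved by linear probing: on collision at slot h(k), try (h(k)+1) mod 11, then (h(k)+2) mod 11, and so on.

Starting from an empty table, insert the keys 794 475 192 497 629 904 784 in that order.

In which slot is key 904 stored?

Insert 794: h=2, slot 2 empty -> index 2.
Insert 475: h=2, slot 2 occupied -> index 3.
Insert 192: h=5, slot 5 empty -> index 5.
Insert 497: h=2, slots 2,3 occupied -> index 4.
Insert 629: h=2, slots 2,3,4,5 occupied -> index 6.
Insert 904: h=2, slots 2,3,4,5,6 occupied -> index 7.
Insert 784: h=3, slots 3,4,5,6,7 occupied -> index 8.
Table: [_, _, 794, 475, 497, 192, 629, 904, 784, _, _]

7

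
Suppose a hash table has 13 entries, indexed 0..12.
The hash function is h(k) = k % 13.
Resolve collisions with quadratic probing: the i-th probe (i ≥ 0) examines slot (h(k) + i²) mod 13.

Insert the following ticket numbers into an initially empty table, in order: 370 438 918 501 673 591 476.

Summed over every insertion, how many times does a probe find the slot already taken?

5

Insert 370: h=6, slot 6 empty => index 6.
Insert 438: h=9, slot 9 empty => index 9.
Insert 918: h=8, slot 8 empty => index 8.
Insert 501: h=7, slot 7 empty => index 7.
Insert 673: h=10, slot 10 empty => index 10.
Insert 591: h=6, slots 6,7,10 occupied => index 2.
Insert 476: h=8, slots 8,9 occupied => index 12.
Table: [∅, ∅, 591, ∅, ∅, ∅, 370, 501, 918, 438, 673, ∅, 476]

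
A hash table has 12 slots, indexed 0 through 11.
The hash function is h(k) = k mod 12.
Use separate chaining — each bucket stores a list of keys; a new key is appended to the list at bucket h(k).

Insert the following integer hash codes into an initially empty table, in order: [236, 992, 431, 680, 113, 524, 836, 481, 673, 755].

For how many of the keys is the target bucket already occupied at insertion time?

236 → bucket 8
992 → bucket 8 (collision)
431 → bucket 11
680 → bucket 8 (collision)
113 → bucket 5
524 → bucket 8 (collision)
836 → bucket 8 (collision)
481 → bucket 1
673 → bucket 1 (collision)
755 → bucket 11 (collision)
Final buckets:
0: —
1: 481 -> 673
2: —
3: —
4: —
5: 113
6: —
7: —
8: 236 -> 992 -> 680 -> 524 -> 836
9: —
10: —
11: 431 -> 755

6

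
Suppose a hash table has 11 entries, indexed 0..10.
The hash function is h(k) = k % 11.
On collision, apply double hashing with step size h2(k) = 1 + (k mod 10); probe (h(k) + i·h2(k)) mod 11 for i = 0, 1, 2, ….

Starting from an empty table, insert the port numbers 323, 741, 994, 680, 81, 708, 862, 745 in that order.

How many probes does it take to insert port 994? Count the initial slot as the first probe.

2

Insert 323: h=4, slot 4 empty -> index 4.
Insert 741: h=4, h2=2, slot 4 occupied -> index 6.
Insert 994: h=4, h2=5, slot 4 occupied -> index 9.
Insert 680: h=9, h2=1, slot 9 occupied -> index 10.
Insert 81: h=4, h2=2, slots 4,6 occupied -> index 8.
Insert 708: h=4, h2=9, slot 4 occupied -> index 2.
Insert 862: h=4, h2=3, slot 4 occupied -> index 7.
Insert 745: h=8, h2=6, slot 8 occupied -> index 3.
Table: [., ., 708, 745, 323, ., 741, 862, 81, 994, 680]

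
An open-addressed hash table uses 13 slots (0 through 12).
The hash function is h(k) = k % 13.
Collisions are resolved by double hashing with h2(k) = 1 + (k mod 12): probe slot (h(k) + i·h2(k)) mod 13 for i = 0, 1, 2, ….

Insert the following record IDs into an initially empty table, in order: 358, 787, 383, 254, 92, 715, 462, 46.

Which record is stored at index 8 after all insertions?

358: h=7 -> slot 7
787: h=7, h2=8, probe 7,2 -> slot 2
383: h=6 -> slot 6
254: h=7, h2=3, probe 7,10 -> slot 10
92: h=1 -> slot 1
715: h=0 -> slot 0
462: h=7, h2=7, probe 7,1,8 -> slot 8
46: h=7, h2=11, probe 7,5 -> slot 5
Table: [715, 92, 787, ., ., 46, 383, 358, 462, ., 254, ., .]

462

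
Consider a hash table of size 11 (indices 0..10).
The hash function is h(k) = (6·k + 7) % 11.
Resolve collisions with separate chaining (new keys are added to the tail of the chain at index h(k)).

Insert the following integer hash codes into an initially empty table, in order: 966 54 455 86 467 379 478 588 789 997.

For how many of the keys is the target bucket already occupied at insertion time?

4

966 -> bucket 6
54 -> bucket 1
455 -> bucket 9
86 -> bucket 6 (collision)
467 -> bucket 4
379 -> bucket 4 (collision)
478 -> bucket 4 (collision)
588 -> bucket 4 (collision)
789 -> bucket 0
997 -> bucket 5
Final buckets:
0: 789
1: 54
2: —
3: —
4: 467 -> 379 -> 478 -> 588
5: 997
6: 966 -> 86
7: —
8: —
9: 455
10: —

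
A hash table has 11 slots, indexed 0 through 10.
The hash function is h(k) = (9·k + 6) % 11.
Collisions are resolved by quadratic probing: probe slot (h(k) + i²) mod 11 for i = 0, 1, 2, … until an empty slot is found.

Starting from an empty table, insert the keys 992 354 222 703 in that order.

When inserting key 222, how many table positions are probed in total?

Insert 992: h=2, slot 2 empty → index 2.
Insert 354: h=2, slot 2 occupied → index 3.
Insert 222: h=2, slots 2,3 occupied → index 6.
Insert 703: h=8, slot 8 empty → index 8.
Table: [—, —, 992, 354, —, —, 222, —, 703, —, —]

3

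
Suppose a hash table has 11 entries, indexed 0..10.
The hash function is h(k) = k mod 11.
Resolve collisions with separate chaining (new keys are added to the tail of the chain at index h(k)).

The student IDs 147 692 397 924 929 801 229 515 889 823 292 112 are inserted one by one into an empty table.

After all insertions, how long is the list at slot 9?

5

Insert 147: h=4, bucket 4 empty -> new chain.
Insert 692: h=10, bucket 10 empty -> new chain.
Insert 397: h=1, bucket 1 empty -> new chain.
Insert 924: h=0, bucket 0 empty -> new chain.
Insert 929: h=5, bucket 5 empty -> new chain.
Insert 801: h=9, bucket 9 empty -> new chain.
Insert 229: h=9, bucket 9 nonempty -> append to chain.
Insert 515: h=9, bucket 9 nonempty -> append to chain.
Insert 889: h=9, bucket 9 nonempty -> append to chain.
Insert 823: h=9, bucket 9 nonempty -> append to chain.
Insert 292: h=6, bucket 6 empty -> new chain.
Insert 112: h=2, bucket 2 empty -> new chain.
Final buckets:
0: 924
1: 397
2: 112
3: —
4: 147
5: 929
6: 292
7: —
8: —
9: 801 -> 229 -> 515 -> 889 -> 823
10: 692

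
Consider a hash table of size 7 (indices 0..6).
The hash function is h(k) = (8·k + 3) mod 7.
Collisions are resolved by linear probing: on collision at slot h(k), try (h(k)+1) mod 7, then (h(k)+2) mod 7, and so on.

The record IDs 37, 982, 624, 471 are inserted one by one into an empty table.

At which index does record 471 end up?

0

37: h=5 => slot 5
982: h=5, probe 5,6 => slot 6
624: h=4 => slot 4
471: h=5, probe 5,6,0 => slot 0
Table: [471, _, _, _, 624, 37, 982]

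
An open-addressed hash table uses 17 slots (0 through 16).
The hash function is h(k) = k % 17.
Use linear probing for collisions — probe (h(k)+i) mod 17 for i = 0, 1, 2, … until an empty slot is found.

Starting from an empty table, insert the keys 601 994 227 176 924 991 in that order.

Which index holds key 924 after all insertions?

10

601: h=6 => slot 6
994: h=8 => slot 8
227: h=6, probe 6,7 => slot 7
176: h=6, probe 6,7,8,9 => slot 9
924: h=6, probe 6,7,8,9,10 => slot 10
991: h=5 => slot 5
Table: [-, -, -, -, -, 991, 601, 227, 994, 176, 924, -, -, -, -, -, -]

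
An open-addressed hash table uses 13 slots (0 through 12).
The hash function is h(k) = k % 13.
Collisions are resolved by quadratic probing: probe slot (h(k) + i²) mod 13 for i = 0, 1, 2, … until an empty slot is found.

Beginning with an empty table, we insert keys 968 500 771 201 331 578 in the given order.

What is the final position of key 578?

968: h=6 -> slot 6
500: h=6, probe 6,7 -> slot 7
771: h=4 -> slot 4
201: h=6, probe 6,7,10 -> slot 10
331: h=6, probe 6,7,10,2 -> slot 2
578: h=6, probe 6,7,10,2,9 -> slot 9
Table: [., ., 331, ., 771, ., 968, 500, ., 578, 201, ., .]

9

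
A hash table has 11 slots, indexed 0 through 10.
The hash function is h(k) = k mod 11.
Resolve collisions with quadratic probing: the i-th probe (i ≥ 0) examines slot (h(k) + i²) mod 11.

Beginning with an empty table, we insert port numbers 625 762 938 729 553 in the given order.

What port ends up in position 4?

625 hashes to 9; slot 9 is free => place at 9.
762 hashes to 3; slot 3 is free => place at 3.
938 hashes to 3; 3 taken => place at 4.
729 hashes to 3; 3,4 taken => place at 7.
553 hashes to 3; 3,4,7 taken => place at 1.
Table: [-, 553, -, 762, 938, -, -, 729, -, 625, -]

938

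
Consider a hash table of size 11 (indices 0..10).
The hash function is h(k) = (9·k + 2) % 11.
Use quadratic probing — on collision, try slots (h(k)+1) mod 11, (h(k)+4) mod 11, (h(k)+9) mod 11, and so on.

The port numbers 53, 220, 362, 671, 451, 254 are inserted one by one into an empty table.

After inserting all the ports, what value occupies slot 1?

53: h=6 -> slot 6
220: h=2 -> slot 2
362: h=4 -> slot 4
671: h=2, probe 2,3 -> slot 3
451: h=2, probe 2,3,6,0 -> slot 0
254: h=0, probe 0,1 -> slot 1
Table: [451, 254, 220, 671, 362, -, 53, -, -, -, -]

254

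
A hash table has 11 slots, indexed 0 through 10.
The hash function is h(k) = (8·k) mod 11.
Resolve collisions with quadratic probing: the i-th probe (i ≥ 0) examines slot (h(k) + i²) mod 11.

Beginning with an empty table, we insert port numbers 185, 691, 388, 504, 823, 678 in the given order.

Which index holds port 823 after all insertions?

Insert 185: h=6, slot 6 empty → index 6.
Insert 691: h=6, slot 6 occupied → index 7.
Insert 388: h=2, slot 2 empty → index 2.
Insert 504: h=6, slots 6,7 occupied → index 10.
Insert 823: h=6, slots 6,7,10 occupied → index 4.
Insert 678: h=1, slot 1 empty → index 1.
Table: [—, 678, 388, —, 823, —, 185, 691, —, —, 504]

4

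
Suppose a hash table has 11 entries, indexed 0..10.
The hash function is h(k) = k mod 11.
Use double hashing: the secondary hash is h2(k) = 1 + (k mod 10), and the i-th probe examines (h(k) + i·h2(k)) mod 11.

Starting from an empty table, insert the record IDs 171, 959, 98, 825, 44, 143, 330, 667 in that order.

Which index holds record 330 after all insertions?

Insert 171: h=6, slot 6 empty → index 6.
Insert 959: h=2, slot 2 empty → index 2.
Insert 98: h=10, slot 10 empty → index 10.
Insert 825: h=0, slot 0 empty → index 0.
Insert 44: h=0, h2=5, slot 0 occupied → index 5.
Insert 143: h=0, h2=4, slot 0 occupied → index 4.
Insert 330: h=0, h2=1, slot 0 occupied → index 1.
Insert 667: h=7, slot 7 empty → index 7.
Table: [825, 330, 959, _, 143, 44, 171, 667, _, _, 98]

1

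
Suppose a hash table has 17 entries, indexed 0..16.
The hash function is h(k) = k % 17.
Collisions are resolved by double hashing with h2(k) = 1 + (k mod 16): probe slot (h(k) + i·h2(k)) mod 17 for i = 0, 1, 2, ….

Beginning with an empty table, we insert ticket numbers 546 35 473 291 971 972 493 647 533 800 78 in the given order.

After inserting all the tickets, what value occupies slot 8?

647

546: h=2 -> slot 2
35: h=1 -> slot 1
473: h=14 -> slot 14
291: h=2, h2=4, probe 2,6 -> slot 6
971: h=2, h2=12, probe 2,14,9 -> slot 9
972: h=3 -> slot 3
493: h=0 -> slot 0
647: h=1, h2=8, probe 1,9,0,8 -> slot 8
533: h=6, h2=6, probe 6,12 -> slot 12
800: h=1, h2=1, probe 1,2,3,4 -> slot 4
78: h=10 -> slot 10
Table: [493, 35, 546, 972, 800, ., 291, ., 647, 971, 78, ., 533, ., 473, ., .]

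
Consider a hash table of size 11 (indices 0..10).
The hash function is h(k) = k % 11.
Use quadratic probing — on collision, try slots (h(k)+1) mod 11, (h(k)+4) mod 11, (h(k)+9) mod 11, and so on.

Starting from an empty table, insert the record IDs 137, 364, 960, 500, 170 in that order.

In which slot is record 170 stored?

137: h=5 -> slot 5
364: h=1 -> slot 1
960: h=3 -> slot 3
500: h=5, probe 5,6 -> slot 6
170: h=5, probe 5,6,9 -> slot 9
Table: [., 364, ., 960, ., 137, 500, ., ., 170, .]

9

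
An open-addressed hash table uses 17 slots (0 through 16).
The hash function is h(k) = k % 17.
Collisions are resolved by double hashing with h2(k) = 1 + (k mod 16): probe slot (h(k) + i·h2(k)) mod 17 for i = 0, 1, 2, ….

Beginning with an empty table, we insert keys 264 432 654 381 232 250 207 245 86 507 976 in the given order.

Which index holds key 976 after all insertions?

10

264: h=9 => slot 9
432: h=7 => slot 7
654: h=8 => slot 8
381: h=7, h2=14, probe 7,4 => slot 4
232: h=11 => slot 11
250: h=12 => slot 12
207: h=3 => slot 3
245: h=7, h2=6, probe 7,13 => slot 13
86: h=1 => slot 1
507: h=14 => slot 14
976: h=7, h2=1, probe 7,8,9,10 => slot 10
Table: [-, 86, -, 207, 381, -, -, 432, 654, 264, 976, 232, 250, 245, 507, -, -]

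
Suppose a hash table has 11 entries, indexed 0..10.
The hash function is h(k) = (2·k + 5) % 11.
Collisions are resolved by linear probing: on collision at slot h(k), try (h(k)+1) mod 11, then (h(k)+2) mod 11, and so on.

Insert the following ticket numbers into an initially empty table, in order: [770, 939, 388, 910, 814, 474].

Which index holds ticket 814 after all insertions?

6

770: h=5 -> slot 5
939: h=2 -> slot 2
388: h=0 -> slot 0
910: h=10 -> slot 10
814: h=5, probe 5,6 -> slot 6
474: h=7 -> slot 7
Table: [388, ∅, 939, ∅, ∅, 770, 814, 474, ∅, ∅, 910]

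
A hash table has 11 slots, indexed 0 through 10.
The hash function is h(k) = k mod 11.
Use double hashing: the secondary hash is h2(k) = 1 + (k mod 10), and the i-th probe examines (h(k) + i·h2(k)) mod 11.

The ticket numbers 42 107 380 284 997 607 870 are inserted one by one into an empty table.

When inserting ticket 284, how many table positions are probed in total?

2

Insert 42: h=9, slot 9 empty -> index 9.
Insert 107: h=8, slot 8 empty -> index 8.
Insert 380: h=6, slot 6 empty -> index 6.
Insert 284: h=9, h2=5, slot 9 occupied -> index 3.
Insert 997: h=7, slot 7 empty -> index 7.
Insert 607: h=2, slot 2 empty -> index 2.
Insert 870: h=1, slot 1 empty -> index 1.
Table: [-, 870, 607, 284, -, -, 380, 997, 107, 42, -]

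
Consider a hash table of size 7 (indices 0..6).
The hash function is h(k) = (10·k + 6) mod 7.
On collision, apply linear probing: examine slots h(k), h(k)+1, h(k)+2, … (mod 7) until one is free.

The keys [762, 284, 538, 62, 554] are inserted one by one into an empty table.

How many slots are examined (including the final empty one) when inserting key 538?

3

762 hashes to 3; slot 3 is free → place at 3.
284 hashes to 4; slot 4 is free → place at 4.
538 hashes to 3; 3,4 taken → place at 5.
62 hashes to 3; 3,4,5 taken → place at 6.
554 hashes to 2; slot 2 is free → place at 2.
Table: [_, _, 554, 762, 284, 538, 62]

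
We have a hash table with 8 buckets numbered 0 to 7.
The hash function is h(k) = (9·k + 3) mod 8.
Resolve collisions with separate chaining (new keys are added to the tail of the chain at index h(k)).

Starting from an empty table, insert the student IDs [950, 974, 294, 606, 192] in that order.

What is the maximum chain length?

Insert 950: h=1, bucket 1 empty → new chain.
Insert 974: h=1, bucket 1 nonempty → append to chain.
Insert 294: h=1, bucket 1 nonempty → append to chain.
Insert 606: h=1, bucket 1 nonempty → append to chain.
Insert 192: h=3, bucket 3 empty → new chain.
Final buckets:
0: ∅
1: 950 -> 974 -> 294 -> 606
2: ∅
3: 192
4: ∅
5: ∅
6: ∅
7: ∅

4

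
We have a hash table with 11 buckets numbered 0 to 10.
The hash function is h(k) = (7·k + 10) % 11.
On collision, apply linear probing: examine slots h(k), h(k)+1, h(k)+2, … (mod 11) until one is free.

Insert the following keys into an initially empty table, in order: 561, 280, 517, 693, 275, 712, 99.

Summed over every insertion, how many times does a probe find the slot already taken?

18

Insert 561: h=10, slot 10 empty -> index 10.
Insert 280: h=1, slot 1 empty -> index 1.
Insert 517: h=10, slot 10 occupied -> index 0.
Insert 693: h=10, slots 10,0,1 occupied -> index 2.
Insert 275: h=10, slots 10,0,1,2 occupied -> index 3.
Insert 712: h=0, slots 0,1,2,3 occupied -> index 4.
Insert 99: h=10, slots 10,0,1,2,3,4 occupied -> index 5.
Table: [517, 280, 693, 275, 712, 99, ., ., ., ., 561]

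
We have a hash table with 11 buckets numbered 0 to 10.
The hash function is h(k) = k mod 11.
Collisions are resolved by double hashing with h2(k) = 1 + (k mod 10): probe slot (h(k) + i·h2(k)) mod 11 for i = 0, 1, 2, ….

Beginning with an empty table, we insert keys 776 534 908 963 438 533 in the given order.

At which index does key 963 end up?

10

Insert 776: h=6, slot 6 empty → index 6.
Insert 534: h=6, h2=5, slot 6 occupied → index 0.
Insert 908: h=6, h2=9, slot 6 occupied → index 4.
Insert 963: h=6, h2=4, slot 6 occupied → index 10.
Insert 438: h=9, slot 9 empty → index 9.
Insert 533: h=5, slot 5 empty → index 5.
Table: [534, ∅, ∅, ∅, 908, 533, 776, ∅, ∅, 438, 963]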